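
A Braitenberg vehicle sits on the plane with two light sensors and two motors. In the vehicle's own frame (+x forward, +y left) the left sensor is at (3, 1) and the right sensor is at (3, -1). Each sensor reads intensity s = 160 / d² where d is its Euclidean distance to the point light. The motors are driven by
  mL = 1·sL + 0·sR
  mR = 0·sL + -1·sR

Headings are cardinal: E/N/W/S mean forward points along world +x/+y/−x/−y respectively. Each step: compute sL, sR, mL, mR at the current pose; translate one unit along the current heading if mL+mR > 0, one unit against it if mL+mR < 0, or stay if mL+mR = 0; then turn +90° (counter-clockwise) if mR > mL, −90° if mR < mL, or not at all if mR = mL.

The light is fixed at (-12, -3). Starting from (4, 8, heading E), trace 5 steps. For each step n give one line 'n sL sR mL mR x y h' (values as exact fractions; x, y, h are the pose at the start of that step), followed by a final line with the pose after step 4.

n=0: pose=(4,8,E); sL=32/101, sR=160/461; mL=32/101, mR=-160/461; mL+mR=-1408/46561 → advance -1; mR−mL=-30912/46561 → turn -1·90°
n=1: pose=(3,8,S); sL=1/2, sR=8/13; mL=1/2, mR=-8/13; mL+mR=-3/26 → advance -1; mR−mL=-29/26 → turn -1·90°
n=2: pose=(3,9,W); sL=32/53, sR=160/313; mL=32/53, mR=-160/313; mL+mR=1536/16589 → advance +1; mR−mL=-18496/16589 → turn -1·90°
n=3: pose=(2,9,N); sL=80/197, sR=16/45; mL=80/197, mR=-16/45; mL+mR=448/8865 → advance +1; mR−mL=-6752/8865 → turn -1·90°
n=4: pose=(2,10,E); sL=32/97, sR=160/433; mL=32/97, mR=-160/433; mL+mR=-1664/42001 → advance -1; mR−mL=-29376/42001 → turn -1·90°

0 32/101 160/461 32/101 -160/461 4 8 E
1 1/2 8/13 1/2 -8/13 3 8 S
2 32/53 160/313 32/53 -160/313 3 9 W
3 80/197 16/45 80/197 -16/45 2 9 N
4 32/97 160/433 32/97 -160/433 2 10 E
final 1 10 S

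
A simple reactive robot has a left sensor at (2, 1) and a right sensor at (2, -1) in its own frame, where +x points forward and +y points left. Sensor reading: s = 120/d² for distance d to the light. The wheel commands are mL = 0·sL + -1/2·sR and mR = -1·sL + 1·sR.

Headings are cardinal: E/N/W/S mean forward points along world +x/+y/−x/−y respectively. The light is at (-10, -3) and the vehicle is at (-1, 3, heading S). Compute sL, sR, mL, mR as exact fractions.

30/29 3/2 -3/4 27/58

left sensor world pos  = (0, 1); dL² = 116
right sensor world pos = (-2, 1); dR² = 80
sL = 120/116 = 30/29
sR = 120/80 = 3/2
mL = 0·sL + -1/2·sR = -3/4
mR = -1·sL + 1·sR = 27/58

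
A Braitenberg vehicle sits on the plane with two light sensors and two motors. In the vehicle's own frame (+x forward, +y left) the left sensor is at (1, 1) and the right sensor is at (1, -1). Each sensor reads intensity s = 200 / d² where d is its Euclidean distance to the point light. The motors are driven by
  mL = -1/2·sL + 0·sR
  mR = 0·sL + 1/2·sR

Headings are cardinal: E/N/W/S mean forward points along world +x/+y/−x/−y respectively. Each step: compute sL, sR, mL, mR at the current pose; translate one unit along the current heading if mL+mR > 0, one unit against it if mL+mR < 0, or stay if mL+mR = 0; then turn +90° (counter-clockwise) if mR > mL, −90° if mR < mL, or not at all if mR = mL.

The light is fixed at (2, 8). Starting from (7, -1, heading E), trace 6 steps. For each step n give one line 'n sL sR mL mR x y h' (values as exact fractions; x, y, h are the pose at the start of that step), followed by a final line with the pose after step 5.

n=0: pose=(7,-1,E); sL=2, sR=25/17; mL=-1, mR=25/34; mL+mR=-9/34 → advance -1; mR−mL=59/34 → turn +1·90°
n=1: pose=(6,-1,N); sL=200/73, sR=200/89; mL=-100/73, mR=100/89; mL+mR=-1600/6497 → advance -1; mR−mL=16200/6497 → turn +1·90°
n=2: pose=(6,-2,W); sL=20/13, sR=20/9; mL=-10/13, mR=10/9; mL+mR=40/117 → advance +1; mR−mL=220/117 → turn +1·90°
n=3: pose=(5,-2,S); sL=200/137, sR=8/5; mL=-100/137, mR=4/5; mL+mR=48/685 → advance +1; mR−mL=1048/685 → turn +1·90°
n=4: pose=(5,-3,E); sL=50/29, sR=5/4; mL=-25/29, mR=5/8; mL+mR=-55/232 → advance -1; mR−mL=345/232 → turn +1·90°
n=5: pose=(4,-3,N); sL=200/101, sR=200/109; mL=-100/101, mR=100/109; mL+mR=-800/11009 → advance -1; mR−mL=21000/11009 → turn +1·90°

0 2 25/17 -1 25/34 7 -1 E
1 200/73 200/89 -100/73 100/89 6 -1 N
2 20/13 20/9 -10/13 10/9 6 -2 W
3 200/137 8/5 -100/137 4/5 5 -2 S
4 50/29 5/4 -25/29 5/8 5 -3 E
5 200/101 200/109 -100/101 100/109 4 -3 N
final 4 -4 W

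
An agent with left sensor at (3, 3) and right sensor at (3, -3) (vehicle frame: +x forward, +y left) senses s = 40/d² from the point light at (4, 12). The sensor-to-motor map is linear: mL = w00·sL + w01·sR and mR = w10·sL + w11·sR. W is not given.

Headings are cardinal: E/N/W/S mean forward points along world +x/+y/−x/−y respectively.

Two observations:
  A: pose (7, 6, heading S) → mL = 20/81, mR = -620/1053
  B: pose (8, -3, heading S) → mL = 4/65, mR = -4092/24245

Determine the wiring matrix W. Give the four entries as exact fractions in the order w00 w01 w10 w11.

obs A: pose=(7,6,S) → sL=40/117, sR=40/81, mL=20/81, mR=-620/1053
obs B: pose=(8,-3,S) → sL=40/373, sR=8/65, mL=4/65, mR=-4092/24245
sensor matrix S = [[40/117, 40/81], [40/373, 8/65]]; det S = -55552/5105997
solve [mL_A; mL_B] = S·[w00; w01] and [mR_A; mR_B] = S·[w10; w11]:
  w00 = 0, w01 = 1/2, w10 = -1, w11 = -1/2

0 1/2 -1 -1/2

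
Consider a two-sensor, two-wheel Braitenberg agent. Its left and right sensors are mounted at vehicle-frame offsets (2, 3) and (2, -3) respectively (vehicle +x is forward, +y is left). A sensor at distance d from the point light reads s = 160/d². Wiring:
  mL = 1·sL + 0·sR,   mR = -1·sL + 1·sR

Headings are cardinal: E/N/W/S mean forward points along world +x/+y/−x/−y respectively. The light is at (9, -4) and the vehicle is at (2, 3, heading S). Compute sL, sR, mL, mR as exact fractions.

left sensor world pos  = (5, 1); dL² = 41
right sensor world pos = (-1, 1); dR² = 125
sL = 160/41 = 160/41
sR = 160/125 = 32/25
mL = 1·sL + 0·sR = 160/41
mR = -1·sL + 1·sR = -2688/1025

160/41 32/25 160/41 -2688/1025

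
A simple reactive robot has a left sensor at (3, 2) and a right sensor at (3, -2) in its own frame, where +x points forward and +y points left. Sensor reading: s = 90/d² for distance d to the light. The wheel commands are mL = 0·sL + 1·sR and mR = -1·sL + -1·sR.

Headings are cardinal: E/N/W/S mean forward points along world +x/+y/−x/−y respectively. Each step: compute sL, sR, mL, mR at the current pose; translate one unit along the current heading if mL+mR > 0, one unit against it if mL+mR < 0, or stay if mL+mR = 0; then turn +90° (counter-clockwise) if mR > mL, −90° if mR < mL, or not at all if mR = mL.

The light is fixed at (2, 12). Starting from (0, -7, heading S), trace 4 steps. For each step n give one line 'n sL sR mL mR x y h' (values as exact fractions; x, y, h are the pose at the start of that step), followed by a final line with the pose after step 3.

n=0: pose=(0,-7,S); sL=45/242, sR=9/50; mL=9/50, mR=-1107/3025; mL+mR=-45/242 → advance -1; mR−mL=-3303/6050 → turn -1·90°
n=1: pose=(0,-6,W); sL=18/85, sR=90/281; mL=90/281, mR=-12708/23885; mL+mR=-18/85 → advance -1; mR−mL=-20358/23885 → turn -1·90°
n=2: pose=(1,-6,N); sL=5/13, sR=45/113; mL=45/113, mR=-1150/1469; mL+mR=-5/13 → advance -1; mR−mL=-1735/1469 → turn -1·90°
n=3: pose=(1,-7,E); sL=90/293, sR=18/89; mL=18/89, mR=-13284/26077; mL+mR=-90/293 → advance -1; mR−mL=-18558/26077 → turn -1·90°

0 45/242 9/50 9/50 -1107/3025 0 -7 S
1 18/85 90/281 90/281 -12708/23885 0 -6 W
2 5/13 45/113 45/113 -1150/1469 1 -6 N
3 90/293 18/89 18/89 -13284/26077 1 -7 E
final 0 -7 S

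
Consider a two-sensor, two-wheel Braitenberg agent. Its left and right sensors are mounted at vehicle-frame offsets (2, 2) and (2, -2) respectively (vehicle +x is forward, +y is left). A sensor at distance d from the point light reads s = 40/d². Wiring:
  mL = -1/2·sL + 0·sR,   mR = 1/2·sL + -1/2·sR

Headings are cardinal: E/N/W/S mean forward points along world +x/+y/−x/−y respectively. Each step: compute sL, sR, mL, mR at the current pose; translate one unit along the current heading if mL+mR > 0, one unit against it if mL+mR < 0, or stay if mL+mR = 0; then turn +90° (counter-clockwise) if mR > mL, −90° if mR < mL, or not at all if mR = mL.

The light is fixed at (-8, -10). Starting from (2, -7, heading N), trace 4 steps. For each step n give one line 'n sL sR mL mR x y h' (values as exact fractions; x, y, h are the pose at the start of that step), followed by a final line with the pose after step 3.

0 40/89 40/169 -20/89 1600/15041 2 -7 N
1 5/8 1/2 -5/16 1/16 2 -8 W
2 40/169 40/81 -20/169 -1760/13689 3 -8 S
3 20/41 20/53 -10/41 120/2173 3 -7 W
final 4 -7 S

n=0: pose=(2,-7,N); sL=40/89, sR=40/169; mL=-20/89, mR=1600/15041; mL+mR=-20/169 → advance -1; mR−mL=4980/15041 → turn +1·90°
n=1: pose=(2,-8,W); sL=5/8, sR=1/2; mL=-5/16, mR=1/16; mL+mR=-1/4 → advance -1; mR−mL=3/8 → turn +1·90°
n=2: pose=(3,-8,S); sL=40/169, sR=40/81; mL=-20/169, mR=-1760/13689; mL+mR=-20/81 → advance -1; mR−mL=-140/13689 → turn -1·90°
n=3: pose=(3,-7,W); sL=20/41, sR=20/53; mL=-10/41, mR=120/2173; mL+mR=-10/53 → advance -1; mR−mL=650/2173 → turn +1·90°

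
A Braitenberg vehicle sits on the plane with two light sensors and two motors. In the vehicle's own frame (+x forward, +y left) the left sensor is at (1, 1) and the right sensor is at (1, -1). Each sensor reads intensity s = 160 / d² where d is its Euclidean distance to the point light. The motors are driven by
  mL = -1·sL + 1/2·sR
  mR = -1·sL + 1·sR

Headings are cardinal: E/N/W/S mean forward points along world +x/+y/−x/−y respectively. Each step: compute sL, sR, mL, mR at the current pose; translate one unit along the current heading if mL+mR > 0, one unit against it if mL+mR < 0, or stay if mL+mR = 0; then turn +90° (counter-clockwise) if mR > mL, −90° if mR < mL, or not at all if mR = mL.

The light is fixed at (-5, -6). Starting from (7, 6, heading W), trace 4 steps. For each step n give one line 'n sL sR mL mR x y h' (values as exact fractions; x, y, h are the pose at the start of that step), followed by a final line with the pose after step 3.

n=0: pose=(7,6,W); sL=80/121, sR=16/29; mL=-1352/3509, mR=-384/3509; mL+mR=-1736/3509 → advance -1; mR−mL=8/29 → turn +1·90°
n=1: pose=(8,6,S); sL=160/317, sR=32/53; mL=-3408/16801, mR=1664/16801; mL+mR=-1744/16801 → advance -1; mR−mL=16/53 → turn +1·90°
n=2: pose=(8,7,E); sL=20/49, sR=8/17; mL=-144/833, mR=52/833; mL+mR=-92/833 → advance -1; mR−mL=4/17 → turn +1·90°
n=3: pose=(7,7,N); sL=160/317, sR=32/73; mL=-6608/23141, mR=-1536/23141; mL+mR=-8144/23141 → advance -1; mR−mL=16/73 → turn +1·90°

0 80/121 16/29 -1352/3509 -384/3509 7 6 W
1 160/317 32/53 -3408/16801 1664/16801 8 6 S
2 20/49 8/17 -144/833 52/833 8 7 E
3 160/317 32/73 -6608/23141 -1536/23141 7 7 N
final 7 6 W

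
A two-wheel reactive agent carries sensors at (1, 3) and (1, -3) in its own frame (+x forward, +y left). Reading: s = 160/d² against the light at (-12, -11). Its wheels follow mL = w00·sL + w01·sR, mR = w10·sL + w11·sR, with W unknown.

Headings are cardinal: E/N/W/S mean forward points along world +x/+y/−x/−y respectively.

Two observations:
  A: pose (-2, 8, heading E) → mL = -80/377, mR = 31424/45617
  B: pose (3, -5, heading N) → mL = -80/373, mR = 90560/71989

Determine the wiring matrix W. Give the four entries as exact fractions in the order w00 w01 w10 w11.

obs A: pose=(-2,8,E) → sL=32/121, sR=160/377, mL=-80/377, mR=31424/45617
obs B: pose=(3,-5,N) → sL=160/193, sR=160/373, mL=-80/373, mR=90560/71989
sensor matrix S = [[32/121, 160/377], [160/193, 160/373]]; det S = -782868480/3283922213
solve [mL_A; mL_B] = S·[w00; w01] and [mR_A; mR_B] = S·[w10; w11]:
  w00 = 0, w01 = -1/2, w10 = 1, w11 = 1

0 -1/2 1 1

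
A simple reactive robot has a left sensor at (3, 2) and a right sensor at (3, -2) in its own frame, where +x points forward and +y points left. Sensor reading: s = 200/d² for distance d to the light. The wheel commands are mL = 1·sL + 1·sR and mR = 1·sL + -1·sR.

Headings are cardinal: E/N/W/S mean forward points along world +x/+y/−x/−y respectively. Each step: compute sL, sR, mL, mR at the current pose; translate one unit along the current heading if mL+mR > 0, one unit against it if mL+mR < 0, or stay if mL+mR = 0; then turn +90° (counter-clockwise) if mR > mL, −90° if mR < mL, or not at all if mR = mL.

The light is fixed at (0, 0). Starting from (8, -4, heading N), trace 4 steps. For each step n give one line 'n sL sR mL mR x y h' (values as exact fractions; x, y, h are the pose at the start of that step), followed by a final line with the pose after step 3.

0 200/37 200/101 27600/3737 12800/3737 8 -4 N
1 100/61 100/73 13400/4453 1200/4453 8 -3 E
2 200/157 40/17 9680/2669 -2880/2669 9 -3 S
3 25/9 5 70/9 -20/9 9 -4 W
final 8 -4 N

n=0: pose=(8,-4,N); sL=200/37, sR=200/101; mL=27600/3737, mR=12800/3737; mL+mR=400/37 → advance +1; mR−mL=-400/101 → turn -1·90°
n=1: pose=(8,-3,E); sL=100/61, sR=100/73; mL=13400/4453, mR=1200/4453; mL+mR=200/61 → advance +1; mR−mL=-200/73 → turn -1·90°
n=2: pose=(9,-3,S); sL=200/157, sR=40/17; mL=9680/2669, mR=-2880/2669; mL+mR=400/157 → advance +1; mR−mL=-80/17 → turn -1·90°
n=3: pose=(9,-4,W); sL=25/9, sR=5; mL=70/9, mR=-20/9; mL+mR=50/9 → advance +1; mR−mL=-10 → turn -1·90°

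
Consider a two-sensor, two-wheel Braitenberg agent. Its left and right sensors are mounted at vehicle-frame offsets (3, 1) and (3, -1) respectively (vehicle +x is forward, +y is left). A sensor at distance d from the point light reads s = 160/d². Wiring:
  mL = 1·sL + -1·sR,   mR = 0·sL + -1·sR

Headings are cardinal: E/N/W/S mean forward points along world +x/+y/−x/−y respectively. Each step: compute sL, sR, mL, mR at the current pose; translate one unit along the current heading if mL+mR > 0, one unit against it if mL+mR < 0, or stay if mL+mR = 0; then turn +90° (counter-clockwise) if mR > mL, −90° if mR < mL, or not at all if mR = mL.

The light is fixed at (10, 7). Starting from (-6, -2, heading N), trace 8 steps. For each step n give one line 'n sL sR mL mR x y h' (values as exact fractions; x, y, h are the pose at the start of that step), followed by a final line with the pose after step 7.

n=0: pose=(-6,-2,N); sL=32/65, sR=160/261; mL=-2048/16965, mR=-160/261; mL+mR=-12448/16965 → advance -1; mR−mL=-32/65 → turn -1·90°
n=1: pose=(-6,-3,E); sL=16/25, sR=16/29; mL=64/725, mR=-16/29; mL+mR=-336/725 → advance -1; mR−mL=-16/25 → turn -1·90°
n=2: pose=(-7,-3,S); sL=32/85, sR=160/493; mL=128/2465, mR=-160/493; mL+mR=-672/2465 → advance -1; mR−mL=-32/85 → turn -1·90°
n=3: pose=(-7,-2,W); sL=8/25, sR=10/29; mL=-18/725, mR=-10/29; mL+mR=-268/725 → advance -1; mR−mL=-8/25 → turn -1·90°
n=4: pose=(-6,-2,N); sL=32/65, sR=160/261; mL=-2048/16965, mR=-160/261; mL+mR=-12448/16965 → advance -1; mR−mL=-32/65 → turn -1·90°
n=5: pose=(-6,-3,E); sL=16/25, sR=16/29; mL=64/725, mR=-16/29; mL+mR=-336/725 → advance -1; mR−mL=-16/25 → turn -1·90°
n=6: pose=(-7,-3,S); sL=32/85, sR=160/493; mL=128/2465, mR=-160/493; mL+mR=-672/2465 → advance -1; mR−mL=-32/85 → turn -1·90°
n=7: pose=(-7,-2,W); sL=8/25, sR=10/29; mL=-18/725, mR=-10/29; mL+mR=-268/725 → advance -1; mR−mL=-8/25 → turn -1·90°

0 32/65 160/261 -2048/16965 -160/261 -6 -2 N
1 16/25 16/29 64/725 -16/29 -6 -3 E
2 32/85 160/493 128/2465 -160/493 -7 -3 S
3 8/25 10/29 -18/725 -10/29 -7 -2 W
4 32/65 160/261 -2048/16965 -160/261 -6 -2 N
5 16/25 16/29 64/725 -16/29 -6 -3 E
6 32/85 160/493 128/2465 -160/493 -7 -3 S
7 8/25 10/29 -18/725 -10/29 -7 -2 W
final -6 -2 N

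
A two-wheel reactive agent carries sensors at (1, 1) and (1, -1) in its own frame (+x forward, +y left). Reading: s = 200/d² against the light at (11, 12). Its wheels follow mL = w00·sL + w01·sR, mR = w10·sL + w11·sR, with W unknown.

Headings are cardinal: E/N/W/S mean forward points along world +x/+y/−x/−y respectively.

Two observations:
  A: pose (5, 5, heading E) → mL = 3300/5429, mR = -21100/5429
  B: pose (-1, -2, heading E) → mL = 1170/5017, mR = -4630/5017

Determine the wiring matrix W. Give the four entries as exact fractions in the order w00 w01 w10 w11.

obs A: pose=(5,5,E) → sL=200/61, sR=200/89, mL=3300/5429, mR=-21100/5429
obs B: pose=(-1,-2,E) → sL=20/29, sR=100/173, mL=1170/5017, mR=-4630/5017
sensor matrix S = [[200/61, 200/89], [20/29, 100/173]]; det S = 9408000/27237293
solve [mL_A; mL_B] = S·[w00; w01] and [mR_A; mR_B] = S·[w10; w11]:
  w00 = -1/2, w01 = 1, w10 = -1/2, w11 = -1

-1/2 1 -1/2 -1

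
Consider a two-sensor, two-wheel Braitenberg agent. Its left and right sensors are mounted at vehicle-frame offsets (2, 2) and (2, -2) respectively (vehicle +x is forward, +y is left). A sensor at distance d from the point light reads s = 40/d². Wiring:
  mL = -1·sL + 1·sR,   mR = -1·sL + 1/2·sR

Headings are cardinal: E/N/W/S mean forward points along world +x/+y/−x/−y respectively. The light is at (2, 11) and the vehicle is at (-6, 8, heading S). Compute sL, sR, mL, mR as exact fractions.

40/61 8/25 -512/1525 -756/1525

left sensor world pos  = (-4, 6); dL² = 61
right sensor world pos = (-8, 6); dR² = 125
sL = 40/61 = 40/61
sR = 40/125 = 8/25
mL = -1·sL + 1·sR = -512/1525
mR = -1·sL + 1/2·sR = -756/1525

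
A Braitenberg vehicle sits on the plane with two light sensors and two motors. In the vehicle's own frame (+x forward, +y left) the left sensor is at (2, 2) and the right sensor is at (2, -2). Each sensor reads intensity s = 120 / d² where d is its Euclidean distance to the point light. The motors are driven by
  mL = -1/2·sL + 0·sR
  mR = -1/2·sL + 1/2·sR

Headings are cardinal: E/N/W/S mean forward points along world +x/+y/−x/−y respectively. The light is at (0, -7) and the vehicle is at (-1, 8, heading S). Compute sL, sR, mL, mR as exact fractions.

12/17 60/89 -6/17 -24/1513

left sensor world pos  = (1, 6); dL² = 170
right sensor world pos = (-3, 6); dR² = 178
sL = 120/170 = 12/17
sR = 120/178 = 60/89
mL = -1/2·sL + 0·sR = -6/17
mR = -1/2·sL + 1/2·sR = -24/1513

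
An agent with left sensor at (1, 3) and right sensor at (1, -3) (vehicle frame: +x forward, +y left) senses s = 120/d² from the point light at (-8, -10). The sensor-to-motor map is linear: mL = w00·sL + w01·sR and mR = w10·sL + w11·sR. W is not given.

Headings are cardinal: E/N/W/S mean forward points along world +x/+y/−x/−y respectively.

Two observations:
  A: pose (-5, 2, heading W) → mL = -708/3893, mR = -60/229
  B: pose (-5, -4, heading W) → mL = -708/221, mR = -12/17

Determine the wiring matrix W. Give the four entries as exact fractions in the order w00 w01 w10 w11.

obs A: pose=(-5,2,W) → sL=24/17, sR=120/229, mL=-708/3893, mR=-60/229
obs B: pose=(-5,-4,W) → sL=120/13, sR=24/17, mL=-708/221, mR=-12/17
sensor matrix S = [[24/17, 120/229], [120/13, 24/17]]; det S = -2446848/860353
solve [mL_A; mL_B] = S·[w00; w01] and [mR_A; mR_B] = S·[w10; w11]:
  w00 = -1/2, w01 = 1, w10 = 0, w11 = -1/2

-1/2 1 0 -1/2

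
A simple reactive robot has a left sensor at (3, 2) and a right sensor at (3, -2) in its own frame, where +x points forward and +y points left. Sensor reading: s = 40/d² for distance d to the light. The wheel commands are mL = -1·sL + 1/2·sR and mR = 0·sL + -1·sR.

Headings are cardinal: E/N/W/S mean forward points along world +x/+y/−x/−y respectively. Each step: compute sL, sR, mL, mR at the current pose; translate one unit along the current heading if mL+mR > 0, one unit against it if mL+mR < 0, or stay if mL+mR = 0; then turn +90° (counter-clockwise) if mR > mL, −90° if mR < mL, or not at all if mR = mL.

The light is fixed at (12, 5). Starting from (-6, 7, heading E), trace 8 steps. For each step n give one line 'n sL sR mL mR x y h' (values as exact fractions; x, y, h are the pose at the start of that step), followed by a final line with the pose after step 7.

n=0: pose=(-6,7,E); sL=40/241, sR=8/45; mL=-836/10845, mR=-8/45; mL+mR=-2764/10845 → advance -1; mR−mL=-364/3615 → turn -1·90°
n=1: pose=(-7,7,S); sL=4/29, sR=20/221; mL=-594/6409, mR=-20/221; mL+mR=-1174/6409 → advance -1; mR−mL=14/6409 → turn +1·90°
n=2: pose=(-7,8,E); sL=40/281, sR=40/257; mL=-4660/72217, mR=-40/257; mL+mR=-15900/72217 → advance -1; mR−mL=-6580/72217 → turn -1·90°
n=3: pose=(-8,8,S); sL=10/81, sR=10/121; mL=-805/9801, mR=-10/121; mL+mR=-1615/9801 → advance -1; mR−mL=-5/9801 → turn -1·90°
n=4: pose=(-8,9,W); sL=40/533, sR=8/113; mL=-2388/60229, mR=-8/113; mL+mR=-6652/60229 → advance -1; mR−mL=-1876/60229 → turn -1·90°
n=5: pose=(-7,9,N); sL=4/49, sR=20/169; mL=-186/8281, mR=-20/169; mL+mR=-1166/8281 → advance -1; mR−mL=-794/8281 → turn -1·90°
n=6: pose=(-7,8,E); sL=40/281, sR=40/257; mL=-4660/72217, mR=-40/257; mL+mR=-15900/72217 → advance -1; mR−mL=-6580/72217 → turn -1·90°
n=7: pose=(-8,8,S); sL=10/81, sR=10/121; mL=-805/9801, mR=-10/121; mL+mR=-1615/9801 → advance -1; mR−mL=-5/9801 → turn -1·90°

0 40/241 8/45 -836/10845 -8/45 -6 7 E
1 4/29 20/221 -594/6409 -20/221 -7 7 S
2 40/281 40/257 -4660/72217 -40/257 -7 8 E
3 10/81 10/121 -805/9801 -10/121 -8 8 S
4 40/533 8/113 -2388/60229 -8/113 -8 9 W
5 4/49 20/169 -186/8281 -20/169 -7 9 N
6 40/281 40/257 -4660/72217 -40/257 -7 8 E
7 10/81 10/121 -805/9801 -10/121 -8 8 S
final -8 9 W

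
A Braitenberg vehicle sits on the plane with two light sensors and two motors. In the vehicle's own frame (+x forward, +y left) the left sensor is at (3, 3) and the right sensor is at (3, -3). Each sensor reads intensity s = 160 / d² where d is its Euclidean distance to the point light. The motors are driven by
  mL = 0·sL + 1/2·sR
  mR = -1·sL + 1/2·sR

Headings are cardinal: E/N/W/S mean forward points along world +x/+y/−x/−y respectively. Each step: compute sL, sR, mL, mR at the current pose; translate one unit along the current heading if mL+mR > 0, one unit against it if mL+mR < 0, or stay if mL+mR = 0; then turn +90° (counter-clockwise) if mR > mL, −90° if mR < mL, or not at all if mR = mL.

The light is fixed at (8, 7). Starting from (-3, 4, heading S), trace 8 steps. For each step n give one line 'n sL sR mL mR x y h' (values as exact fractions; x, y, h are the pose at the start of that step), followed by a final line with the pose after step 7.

0 8/5 20/29 10/29 -182/145 -3 4 S
1 160/221 160/197 80/197 -13840/43537 -3 5 W
2 80/113 80/41 40/41 1240/4633 -4 5 N
3 32/17 160/97 80/97 -1744/1649 -4 6 E
4 40/29 10/17 5/17 -535/493 -5 6 S
5 32/53 32/53 16/53 -16/53 -5 7 W
6 32/53 160/109 80/109 752/5777 -5 7 N
7 40/29 20/13 10/13 -230/377 -5 8 E
final -4 8 S

n=0: pose=(-3,4,S); sL=8/5, sR=20/29; mL=10/29, mR=-182/145; mL+mR=-132/145 → advance -1; mR−mL=-8/5 → turn -1·90°
n=1: pose=(-3,5,W); sL=160/221, sR=160/197; mL=80/197, mR=-13840/43537; mL+mR=3840/43537 → advance +1; mR−mL=-160/221 → turn -1·90°
n=2: pose=(-4,5,N); sL=80/113, sR=80/41; mL=40/41, mR=1240/4633; mL+mR=5760/4633 → advance +1; mR−mL=-80/113 → turn -1·90°
n=3: pose=(-4,6,E); sL=32/17, sR=160/97; mL=80/97, mR=-1744/1649; mL+mR=-384/1649 → advance -1; mR−mL=-32/17 → turn -1·90°
n=4: pose=(-5,6,S); sL=40/29, sR=10/17; mL=5/17, mR=-535/493; mL+mR=-390/493 → advance -1; mR−mL=-40/29 → turn -1·90°
n=5: pose=(-5,7,W); sL=32/53, sR=32/53; mL=16/53, mR=-16/53; mL+mR=0 → advance +0; mR−mL=-32/53 → turn -1·90°
n=6: pose=(-5,7,N); sL=32/53, sR=160/109; mL=80/109, mR=752/5777; mL+mR=4992/5777 → advance +1; mR−mL=-32/53 → turn -1·90°
n=7: pose=(-5,8,E); sL=40/29, sR=20/13; mL=10/13, mR=-230/377; mL+mR=60/377 → advance +1; mR−mL=-40/29 → turn -1·90°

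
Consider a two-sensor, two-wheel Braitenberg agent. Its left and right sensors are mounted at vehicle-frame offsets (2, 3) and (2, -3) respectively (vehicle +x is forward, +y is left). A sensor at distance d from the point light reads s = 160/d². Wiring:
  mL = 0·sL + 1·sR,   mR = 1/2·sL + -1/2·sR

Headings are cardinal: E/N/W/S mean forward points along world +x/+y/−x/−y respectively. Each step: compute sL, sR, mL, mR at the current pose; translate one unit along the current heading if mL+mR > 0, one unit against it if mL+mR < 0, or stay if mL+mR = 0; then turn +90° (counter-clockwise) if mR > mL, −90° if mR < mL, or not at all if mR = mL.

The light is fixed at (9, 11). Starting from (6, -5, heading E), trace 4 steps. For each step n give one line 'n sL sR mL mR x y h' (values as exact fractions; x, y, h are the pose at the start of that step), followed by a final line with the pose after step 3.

0 16/17 80/181 80/181 768/3077 6 -5 E
1 32/65 160/349 160/349 384/22685 7 -5 S
2 5/13 40/53 40/53 -255/1378 7 -6 W
3 160/261 32/45 32/45 -64/1305 6 -6 N
final 6 -5 E

n=0: pose=(6,-5,E); sL=16/17, sR=80/181; mL=80/181, mR=768/3077; mL+mR=2128/3077 → advance +1; mR−mL=-592/3077 → turn -1·90°
n=1: pose=(7,-5,S); sL=32/65, sR=160/349; mL=160/349, mR=384/22685; mL+mR=10784/22685 → advance +1; mR−mL=-10016/22685 → turn -1·90°
n=2: pose=(7,-6,W); sL=5/13, sR=40/53; mL=40/53, mR=-255/1378; mL+mR=785/1378 → advance +1; mR−mL=-1295/1378 → turn -1·90°
n=3: pose=(6,-6,N); sL=160/261, sR=32/45; mL=32/45, mR=-64/1305; mL+mR=96/145 → advance +1; mR−mL=-992/1305 → turn -1·90°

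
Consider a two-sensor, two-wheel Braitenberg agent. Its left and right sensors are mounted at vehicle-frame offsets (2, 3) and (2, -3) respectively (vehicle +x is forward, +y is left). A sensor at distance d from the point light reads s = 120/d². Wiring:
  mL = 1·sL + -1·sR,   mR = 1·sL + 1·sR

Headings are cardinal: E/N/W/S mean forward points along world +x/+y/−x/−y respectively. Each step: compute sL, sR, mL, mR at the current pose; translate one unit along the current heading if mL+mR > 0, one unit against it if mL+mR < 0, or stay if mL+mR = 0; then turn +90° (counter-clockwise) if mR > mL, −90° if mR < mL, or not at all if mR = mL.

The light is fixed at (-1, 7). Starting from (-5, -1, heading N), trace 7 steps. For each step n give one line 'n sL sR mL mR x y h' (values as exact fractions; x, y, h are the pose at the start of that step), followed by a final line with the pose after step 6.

0 24/17 120/37 -1152/629 2928/629 -5 -1 N
1 15/17 30/13 -315/221 705/221 -5 0 W
2 24/17 24/29 288/493 1104/493 -6 0 S
3 60/17 12/13 576/221 984/221 -6 -1 E
4 24/17 120/37 -1152/629 2928/629 -5 -1 N
5 15/17 30/13 -315/221 705/221 -5 0 W
6 24/17 24/29 288/493 1104/493 -6 0 S
final -6 -1 E

n=0: pose=(-5,-1,N); sL=24/17, sR=120/37; mL=-1152/629, mR=2928/629; mL+mR=48/17 → advance +1; mR−mL=240/37 → turn +1·90°
n=1: pose=(-5,0,W); sL=15/17, sR=30/13; mL=-315/221, mR=705/221; mL+mR=30/17 → advance +1; mR−mL=60/13 → turn +1·90°
n=2: pose=(-6,0,S); sL=24/17, sR=24/29; mL=288/493, mR=1104/493; mL+mR=48/17 → advance +1; mR−mL=48/29 → turn +1·90°
n=3: pose=(-6,-1,E); sL=60/17, sR=12/13; mL=576/221, mR=984/221; mL+mR=120/17 → advance +1; mR−mL=24/13 → turn +1·90°
n=4: pose=(-5,-1,N); sL=24/17, sR=120/37; mL=-1152/629, mR=2928/629; mL+mR=48/17 → advance +1; mR−mL=240/37 → turn +1·90°
n=5: pose=(-5,0,W); sL=15/17, sR=30/13; mL=-315/221, mR=705/221; mL+mR=30/17 → advance +1; mR−mL=60/13 → turn +1·90°
n=6: pose=(-6,0,S); sL=24/17, sR=24/29; mL=288/493, mR=1104/493; mL+mR=48/17 → advance +1; mR−mL=48/29 → turn +1·90°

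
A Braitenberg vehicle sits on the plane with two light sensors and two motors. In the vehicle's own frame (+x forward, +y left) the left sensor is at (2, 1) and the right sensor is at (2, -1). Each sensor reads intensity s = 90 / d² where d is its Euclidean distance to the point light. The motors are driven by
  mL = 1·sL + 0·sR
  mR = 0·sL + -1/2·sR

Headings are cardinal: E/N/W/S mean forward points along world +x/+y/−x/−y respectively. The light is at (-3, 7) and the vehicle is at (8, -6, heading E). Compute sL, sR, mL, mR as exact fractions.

left sensor world pos  = (10, -5); dL² = 313
right sensor world pos = (10, -7); dR² = 365
sL = 90/313 = 90/313
sR = 90/365 = 18/73
mL = 1·sL + 0·sR = 90/313
mR = 0·sL + -1/2·sR = -9/73

90/313 18/73 90/313 -9/73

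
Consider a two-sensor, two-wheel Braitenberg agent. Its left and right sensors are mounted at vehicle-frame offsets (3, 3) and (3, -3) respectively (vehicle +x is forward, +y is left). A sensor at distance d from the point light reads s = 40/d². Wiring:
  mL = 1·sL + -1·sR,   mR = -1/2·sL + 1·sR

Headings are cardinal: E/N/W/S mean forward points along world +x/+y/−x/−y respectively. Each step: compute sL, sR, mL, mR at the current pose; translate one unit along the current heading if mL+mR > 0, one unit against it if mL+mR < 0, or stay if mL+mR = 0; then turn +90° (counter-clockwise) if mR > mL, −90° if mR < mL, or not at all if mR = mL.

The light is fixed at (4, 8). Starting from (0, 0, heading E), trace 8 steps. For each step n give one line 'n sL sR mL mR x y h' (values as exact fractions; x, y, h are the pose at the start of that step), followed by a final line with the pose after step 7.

n=0: pose=(0,0,E); sL=20/13, sR=20/61; mL=960/793, mR=-350/793; mL+mR=10/13 → advance +1; mR−mL=-1310/793 → turn -1·90°
n=1: pose=(1,0,S); sL=40/121, sR=40/157; mL=1440/18997, mR=1700/18997; mL+mR=20/121 → advance +1; mR−mL=260/18997 → turn +1·90°
n=2: pose=(1,-1,E); sL=10/9, sR=5/18; mL=5/6, mR=-5/18; mL+mR=5/9 → advance +1; mR−mL=-10/9 → turn -1·90°
n=3: pose=(2,-1,S); sL=8/29, sR=40/169; mL=192/4901, mR=484/4901; mL+mR=4/29 → advance +1; mR−mL=292/4901 → turn +1·90°
n=4: pose=(2,-2,E); sL=4/5, sR=4/17; mL=48/85, mR=-14/85; mL+mR=2/5 → advance +1; mR−mL=-62/85 → turn -1·90°
n=5: pose=(3,-2,S); sL=40/173, sR=8/37; mL=96/6401, mR=644/6401; mL+mR=20/173 → advance +1; mR−mL=548/6401 → turn +1·90°
n=6: pose=(3,-3,E); sL=10/17, sR=1/5; mL=33/85, mR=-8/85; mL+mR=5/17 → advance +1; mR−mL=-41/85 → turn -1·90°
n=7: pose=(4,-3,S); sL=8/41, sR=8/41; mL=0, mR=4/41; mL+mR=4/41 → advance +1; mR−mL=4/41 → turn +1·90°

0 20/13 20/61 960/793 -350/793 0 0 E
1 40/121 40/157 1440/18997 1700/18997 1 0 S
2 10/9 5/18 5/6 -5/18 1 -1 E
3 8/29 40/169 192/4901 484/4901 2 -1 S
4 4/5 4/17 48/85 -14/85 2 -2 E
5 40/173 8/37 96/6401 644/6401 3 -2 S
6 10/17 1/5 33/85 -8/85 3 -3 E
7 8/41 8/41 0 4/41 4 -3 S
final 4 -4 E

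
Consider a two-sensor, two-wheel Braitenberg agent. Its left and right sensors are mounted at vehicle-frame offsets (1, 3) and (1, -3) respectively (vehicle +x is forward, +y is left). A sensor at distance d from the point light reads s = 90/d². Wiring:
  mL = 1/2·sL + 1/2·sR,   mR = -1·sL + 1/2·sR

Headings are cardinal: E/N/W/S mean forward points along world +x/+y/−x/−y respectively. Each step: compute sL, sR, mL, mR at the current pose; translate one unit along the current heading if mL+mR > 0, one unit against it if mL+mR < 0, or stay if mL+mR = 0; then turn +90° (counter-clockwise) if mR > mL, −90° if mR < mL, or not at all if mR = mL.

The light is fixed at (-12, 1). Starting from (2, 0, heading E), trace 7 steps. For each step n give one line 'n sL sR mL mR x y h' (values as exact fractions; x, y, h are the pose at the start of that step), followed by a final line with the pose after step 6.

n=0: pose=(2,0,E); sL=90/229, sR=90/241; mL=21150/55189, mR=-11385/55189; mL+mR=9765/55189 → advance +1; mR−mL=-135/229 → turn -1·90°
n=1: pose=(3,0,S); sL=45/164, sR=45/74; mL=5355/12136, mR=45/1517; mL+mR=5715/12136 → advance +1; mR−mL=-135/328 → turn -1·90°
n=2: pose=(3,-1,W); sL=90/221, sR=90/197; mL=18810/43537, mR=-7785/43537; mL+mR=11025/43537 → advance +1; mR−mL=-135/221 → turn -1·90°
n=3: pose=(2,-1,N); sL=45/61, sR=9/29; mL=927/1769, mR=-2061/3538; mL+mR=-207/3538 → advance -1; mR−mL=-135/122 → turn -1·90°
n=4: pose=(2,-2,E); sL=2/5, sR=10/29; mL=54/145, mR=-33/145; mL+mR=21/145 → advance +1; mR−mL=-3/5 → turn -1·90°
n=5: pose=(3,-2,S); sL=9/34, sR=9/16; mL=225/544, mR=9/544; mL+mR=117/272 → advance +1; mR−mL=-27/68 → turn -1·90°
n=6: pose=(3,-3,W); sL=18/49, sR=90/197; mL=3978/9653, mR=-1341/9653; mL+mR=2637/9653 → advance +1; mR−mL=-27/49 → turn -1·90°

0 90/229 90/241 21150/55189 -11385/55189 2 0 E
1 45/164 45/74 5355/12136 45/1517 3 0 S
2 90/221 90/197 18810/43537 -7785/43537 3 -1 W
3 45/61 9/29 927/1769 -2061/3538 2 -1 N
4 2/5 10/29 54/145 -33/145 2 -2 E
5 9/34 9/16 225/544 9/544 3 -2 S
6 18/49 90/197 3978/9653 -1341/9653 3 -3 W
final 2 -3 N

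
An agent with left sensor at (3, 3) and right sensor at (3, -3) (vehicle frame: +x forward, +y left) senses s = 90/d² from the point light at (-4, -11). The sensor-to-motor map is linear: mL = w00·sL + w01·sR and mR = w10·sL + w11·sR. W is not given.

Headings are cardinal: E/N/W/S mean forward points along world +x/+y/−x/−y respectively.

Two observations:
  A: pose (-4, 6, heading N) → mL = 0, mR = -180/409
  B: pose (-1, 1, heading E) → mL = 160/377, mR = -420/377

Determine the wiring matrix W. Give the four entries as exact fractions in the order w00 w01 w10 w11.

-1 1 -1 -1

obs A: pose=(-4,6,N) → sL=90/409, sR=90/409, mL=0, mR=-180/409
obs B: pose=(-1,1,E) → sL=10/29, sR=10/13, mL=160/377, mR=-420/377
sensor matrix S = [[90/409, 90/409], [10/29, 10/13]]; det S = 14400/154193
solve [mL_A; mL_B] = S·[w00; w01] and [mR_A; mR_B] = S·[w10; w11]:
  w00 = -1, w01 = 1, w10 = -1, w11 = -1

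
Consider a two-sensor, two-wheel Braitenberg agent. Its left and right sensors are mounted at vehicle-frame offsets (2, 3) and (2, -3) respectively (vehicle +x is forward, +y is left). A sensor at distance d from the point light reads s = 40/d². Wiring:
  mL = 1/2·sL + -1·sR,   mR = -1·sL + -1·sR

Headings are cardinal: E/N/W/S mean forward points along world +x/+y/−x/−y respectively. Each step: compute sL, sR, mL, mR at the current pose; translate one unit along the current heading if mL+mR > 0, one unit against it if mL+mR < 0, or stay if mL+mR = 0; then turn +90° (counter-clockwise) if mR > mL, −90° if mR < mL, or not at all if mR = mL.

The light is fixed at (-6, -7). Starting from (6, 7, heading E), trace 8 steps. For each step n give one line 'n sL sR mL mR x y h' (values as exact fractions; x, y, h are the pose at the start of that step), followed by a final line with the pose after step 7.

n=0: pose=(6,7,E); sL=8/97, sR=40/317; mL=-2612/30749, mR=-6416/30749; mL+mR=-9028/30749 → advance -1; mR−mL=-12/97 → turn -1·90°
n=1: pose=(5,7,S); sL=2/17, sR=5/26; mL=-59/442, mR=-137/442; mL+mR=-98/221 → advance -1; mR−mL=-3/17 → turn -1·90°
n=2: pose=(5,8,W); sL=8/45, sR=8/81; mL=-4/405, mR=-112/405; mL+mR=-116/405 → advance -1; mR−mL=-4/15 → turn -1·90°
n=3: pose=(6,8,N); sL=4/37, sR=20/257; mL=-226/9509, mR=-1768/9509; mL+mR=-1994/9509 → advance -1; mR−mL=-6/37 → turn -1·90°
n=4: pose=(6,7,E); sL=8/97, sR=40/317; mL=-2612/30749, mR=-6416/30749; mL+mR=-9028/30749 → advance -1; mR−mL=-12/97 → turn -1·90°
n=5: pose=(5,7,S); sL=2/17, sR=5/26; mL=-59/442, mR=-137/442; mL+mR=-98/221 → advance -1; mR−mL=-3/17 → turn -1·90°
n=6: pose=(5,8,W); sL=8/45, sR=8/81; mL=-4/405, mR=-112/405; mL+mR=-116/405 → advance -1; mR−mL=-4/15 → turn -1·90°
n=7: pose=(6,8,N); sL=4/37, sR=20/257; mL=-226/9509, mR=-1768/9509; mL+mR=-1994/9509 → advance -1; mR−mL=-6/37 → turn -1·90°

0 8/97 40/317 -2612/30749 -6416/30749 6 7 E
1 2/17 5/26 -59/442 -137/442 5 7 S
2 8/45 8/81 -4/405 -112/405 5 8 W
3 4/37 20/257 -226/9509 -1768/9509 6 8 N
4 8/97 40/317 -2612/30749 -6416/30749 6 7 E
5 2/17 5/26 -59/442 -137/442 5 7 S
6 8/45 8/81 -4/405 -112/405 5 8 W
7 4/37 20/257 -226/9509 -1768/9509 6 8 N
final 6 7 E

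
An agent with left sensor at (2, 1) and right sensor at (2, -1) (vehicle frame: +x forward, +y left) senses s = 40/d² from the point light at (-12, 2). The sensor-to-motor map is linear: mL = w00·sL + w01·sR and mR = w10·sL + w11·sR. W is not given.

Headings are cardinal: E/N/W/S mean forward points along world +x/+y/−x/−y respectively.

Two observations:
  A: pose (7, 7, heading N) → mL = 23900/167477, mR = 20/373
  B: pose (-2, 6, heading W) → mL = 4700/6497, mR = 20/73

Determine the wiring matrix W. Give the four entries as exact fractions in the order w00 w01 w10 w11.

1/2 1 1/2 0

obs A: pose=(7,7,N) → sL=40/373, sR=40/449, mL=23900/167477, mR=20/373
obs B: pose=(-2,6,W) → sL=40/73, sR=40/89, mL=4700/6497, mR=20/73
sensor matrix S = [[40/373, 40/449], [40/73, 40/89]]; det S = -672000/1088098069
solve [mL_A; mL_B] = S·[w00; w01] and [mR_A; mR_B] = S·[w10; w11]:
  w00 = 1/2, w01 = 1, w10 = 1/2, w11 = 0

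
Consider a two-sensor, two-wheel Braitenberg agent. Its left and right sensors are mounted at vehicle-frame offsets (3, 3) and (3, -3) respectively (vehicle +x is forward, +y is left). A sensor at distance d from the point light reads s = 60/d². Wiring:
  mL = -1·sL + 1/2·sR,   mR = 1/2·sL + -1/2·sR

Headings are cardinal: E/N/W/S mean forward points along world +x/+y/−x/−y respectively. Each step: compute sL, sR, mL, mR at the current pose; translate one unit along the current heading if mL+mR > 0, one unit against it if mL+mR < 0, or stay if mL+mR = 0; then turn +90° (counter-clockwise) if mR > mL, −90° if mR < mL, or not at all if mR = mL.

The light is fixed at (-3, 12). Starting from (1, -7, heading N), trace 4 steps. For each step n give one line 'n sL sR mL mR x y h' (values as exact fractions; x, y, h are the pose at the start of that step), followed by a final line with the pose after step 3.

0 60/257 12/61 -2118/15677 288/15677 1 -7 N
1 6/53 6/29 -15/1537 -72/1537 1 -8 W
2 60/293 60/353 -12390/103429 1800/103429 2 -8 N
3 3/29 15/82 -57/4756 -189/4756 2 -9 W
final 3 -9 N

n=0: pose=(1,-7,N); sL=60/257, sR=12/61; mL=-2118/15677, mR=288/15677; mL+mR=-30/257 → advance -1; mR−mL=2406/15677 → turn +1·90°
n=1: pose=(1,-8,W); sL=6/53, sR=6/29; mL=-15/1537, mR=-72/1537; mL+mR=-3/53 → advance -1; mR−mL=-57/1537 → turn -1·90°
n=2: pose=(2,-8,N); sL=60/293, sR=60/353; mL=-12390/103429, mR=1800/103429; mL+mR=-30/293 → advance -1; mR−mL=14190/103429 → turn +1·90°
n=3: pose=(2,-9,W); sL=3/29, sR=15/82; mL=-57/4756, mR=-189/4756; mL+mR=-3/58 → advance -1; mR−mL=-33/1189 → turn -1·90°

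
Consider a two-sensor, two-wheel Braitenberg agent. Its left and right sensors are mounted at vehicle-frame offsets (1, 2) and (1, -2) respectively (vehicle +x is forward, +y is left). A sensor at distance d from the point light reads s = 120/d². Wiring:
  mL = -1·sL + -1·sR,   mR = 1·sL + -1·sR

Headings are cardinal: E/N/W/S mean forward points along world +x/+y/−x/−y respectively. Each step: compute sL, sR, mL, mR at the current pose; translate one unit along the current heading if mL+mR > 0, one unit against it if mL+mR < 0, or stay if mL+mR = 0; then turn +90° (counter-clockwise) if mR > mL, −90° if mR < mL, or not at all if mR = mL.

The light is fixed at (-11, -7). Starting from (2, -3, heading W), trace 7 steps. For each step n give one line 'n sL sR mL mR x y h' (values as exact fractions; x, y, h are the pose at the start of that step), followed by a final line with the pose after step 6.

0 30/37 2/3 -164/111 16/111 2 -3 W
1 24/53 40/51 -3344/2703 -896/2703 3 -3 S
2 60/137 20/39 -5080/5343 -400/5343 3 -2 E
3 120/157 40/87 -16720/13659 4160/13659 2 -2 N
4 30/37 2/3 -164/111 16/111 2 -3 W
5 24/53 40/51 -3344/2703 -896/2703 3 -3 S
6 60/137 20/39 -5080/5343 -400/5343 3 -2 E
final 2 -2 N

n=0: pose=(2,-3,W); sL=30/37, sR=2/3; mL=-164/111, mR=16/111; mL+mR=-4/3 → advance -1; mR−mL=60/37 → turn +1·90°
n=1: pose=(3,-3,S); sL=24/53, sR=40/51; mL=-3344/2703, mR=-896/2703; mL+mR=-80/51 → advance -1; mR−mL=48/53 → turn +1·90°
n=2: pose=(3,-2,E); sL=60/137, sR=20/39; mL=-5080/5343, mR=-400/5343; mL+mR=-40/39 → advance -1; mR−mL=120/137 → turn +1·90°
n=3: pose=(2,-2,N); sL=120/157, sR=40/87; mL=-16720/13659, mR=4160/13659; mL+mR=-80/87 → advance -1; mR−mL=240/157 → turn +1·90°
n=4: pose=(2,-3,W); sL=30/37, sR=2/3; mL=-164/111, mR=16/111; mL+mR=-4/3 → advance -1; mR−mL=60/37 → turn +1·90°
n=5: pose=(3,-3,S); sL=24/53, sR=40/51; mL=-3344/2703, mR=-896/2703; mL+mR=-80/51 → advance -1; mR−mL=48/53 → turn +1·90°
n=6: pose=(3,-2,E); sL=60/137, sR=20/39; mL=-5080/5343, mR=-400/5343; mL+mR=-40/39 → advance -1; mR−mL=120/137 → turn +1·90°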